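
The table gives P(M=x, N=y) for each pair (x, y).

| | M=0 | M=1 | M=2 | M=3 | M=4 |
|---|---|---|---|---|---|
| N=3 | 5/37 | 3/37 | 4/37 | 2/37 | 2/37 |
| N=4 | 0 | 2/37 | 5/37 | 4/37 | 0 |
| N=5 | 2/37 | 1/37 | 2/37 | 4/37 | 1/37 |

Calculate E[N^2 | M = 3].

P(M = 3) = 10/37.
Σ N^2·P over the event = 9·(2/37) + 16·(4/37) + 25·(4/37) = 182/37.
E[N^2 | M = 3] = (182/37) / (10/37) = 91/5.

91/5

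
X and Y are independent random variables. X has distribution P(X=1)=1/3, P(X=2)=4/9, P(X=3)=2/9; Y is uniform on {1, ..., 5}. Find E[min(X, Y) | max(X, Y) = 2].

P(max(X, Y) = 2) = 11/45.
Summing min(X,Y)·P(x,y) over outcomes with max(X, Y) = 2 gives 1/3.
E[min(X, Y) | max(X, Y) = 2] = (1/3) / (11/45) = 15/11.

15/11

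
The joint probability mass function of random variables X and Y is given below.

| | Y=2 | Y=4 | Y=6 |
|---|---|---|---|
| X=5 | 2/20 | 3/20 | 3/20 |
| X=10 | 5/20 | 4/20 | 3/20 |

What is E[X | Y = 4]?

P(Y = 4) = 7/20.
Σ X·P over the event = 5·(3/20) + 10·(4/20) = 11/4.
E[X | Y = 4] = (11/4) / (7/20) = 55/7.

55/7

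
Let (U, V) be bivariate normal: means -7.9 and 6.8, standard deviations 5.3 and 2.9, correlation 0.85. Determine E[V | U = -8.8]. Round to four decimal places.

6.3814

E[V | U=x] = μ_V + ρ(σ_V/σ_U)(x − μ_U) for jointly normal variables.
E[V | U=-8.8] = 6.8 + (0.85)·(2.9/5.3)·(-8.8 − (-7.9)) = 6.8 + (0.46509)·(-0.9) = 6.3814.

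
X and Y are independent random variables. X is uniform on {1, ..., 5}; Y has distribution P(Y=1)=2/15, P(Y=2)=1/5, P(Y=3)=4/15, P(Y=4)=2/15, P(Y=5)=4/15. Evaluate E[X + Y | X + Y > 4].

410/59

P(X + Y > 4) = 59/75.
Summing (X+Y)·P(x,y) over outcomes with X + Y > 4 gives 82/15.
E[X + Y | X + Y > 4] = (82/15) / (59/75) = 410/59.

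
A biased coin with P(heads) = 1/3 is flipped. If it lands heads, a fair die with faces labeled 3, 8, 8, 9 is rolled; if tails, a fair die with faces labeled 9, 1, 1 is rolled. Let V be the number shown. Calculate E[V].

43/9

E[V | heads] = (3+8+8+9)/4 = 7.
E[V | tails] = (9+1+1)/3 = 11/3.
E[V] = (1/3)·(7) + (2/3)·(11/3) = 43/9.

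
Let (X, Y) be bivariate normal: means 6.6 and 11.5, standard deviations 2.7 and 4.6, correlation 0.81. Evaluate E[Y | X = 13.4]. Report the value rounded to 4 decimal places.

20.8840

The regression of Y on X has slope ρ·σ_Y/σ_X and passes through (μ_X, μ_Y).
E[Y | X=13.4] = 11.5 + (0.81)·(4.6/2.7)·(13.4 − (6.6)) = 11.5 + (1.38)·(6.8) = 20.8840.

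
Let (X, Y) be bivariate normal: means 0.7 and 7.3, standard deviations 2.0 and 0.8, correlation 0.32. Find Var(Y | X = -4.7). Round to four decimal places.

0.5745

The conditional variance in a bivariate normal is σ_Y²(1 − ρ²), independent of x.
Var(Y | X=-4.7) = (0.8)²·(1 − (0.32)²) = 0.64·0.8976 = 0.5745.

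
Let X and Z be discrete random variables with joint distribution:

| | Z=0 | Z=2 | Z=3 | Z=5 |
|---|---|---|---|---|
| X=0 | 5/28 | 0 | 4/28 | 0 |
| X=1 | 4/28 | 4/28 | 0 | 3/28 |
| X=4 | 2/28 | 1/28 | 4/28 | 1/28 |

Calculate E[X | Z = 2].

P(Z = 2) = 5/28.
Σ X·P over the event = 1·(4/28) + 4·(1/28) = 2/7.
E[X | Z = 2] = (2/7) / (5/28) = 8/5.

8/5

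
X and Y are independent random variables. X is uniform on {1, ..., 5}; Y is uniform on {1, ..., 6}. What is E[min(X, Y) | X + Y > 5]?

P(X + Y > 5) = 2/3.
Summing min(X,Y)·P(x,y) over outcomes with X + Y > 5 gives 19/10.
E[min(X, Y) | X + Y > 5] = (19/10) / (2/3) = 57/20.

57/20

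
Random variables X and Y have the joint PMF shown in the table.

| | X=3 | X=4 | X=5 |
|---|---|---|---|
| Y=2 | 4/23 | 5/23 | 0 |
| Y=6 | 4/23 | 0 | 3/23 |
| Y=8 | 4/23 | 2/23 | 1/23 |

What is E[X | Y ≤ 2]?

P(Y ≤ 2) = 9/23.
Σ X·P over the event = 3·(4/23) + 4·(5/23) = 32/23.
E[X | Y ≤ 2] = (32/23) / (9/23) = 32/9.

32/9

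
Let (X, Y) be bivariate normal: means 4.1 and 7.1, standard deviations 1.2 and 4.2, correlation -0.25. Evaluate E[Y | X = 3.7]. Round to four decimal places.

7.4500

E[Y | X=x] = μ_Y + ρ(σ_Y/σ_X)(x − μ_X) for jointly normal variables.
E[Y | X=3.7] = 7.1 + (-0.25)·(4.2/1.2)·(3.7 − (4.1)) = 7.1 + (-0.875)·(-0.4) = 7.4500.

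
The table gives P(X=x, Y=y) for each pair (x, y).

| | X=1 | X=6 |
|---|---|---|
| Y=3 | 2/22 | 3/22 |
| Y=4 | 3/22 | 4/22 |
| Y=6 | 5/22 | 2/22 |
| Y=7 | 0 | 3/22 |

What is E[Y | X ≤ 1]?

24/5

P(X ≤ 1) = 5/11.
Σ Y·P over the event = 3·(2/22) + 4·(3/22) + 6·(5/22) = 24/11.
E[Y | X ≤ 1] = (24/11) / (5/11) = 24/5.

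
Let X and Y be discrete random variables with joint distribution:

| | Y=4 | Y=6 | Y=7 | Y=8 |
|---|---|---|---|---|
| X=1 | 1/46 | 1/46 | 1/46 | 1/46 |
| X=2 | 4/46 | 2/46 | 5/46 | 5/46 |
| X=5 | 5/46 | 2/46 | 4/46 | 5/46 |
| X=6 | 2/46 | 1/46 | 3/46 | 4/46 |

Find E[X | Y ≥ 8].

P(Y ≥ 8) = 15/46.
Summing X·P(X=x,Y=y) over the conditioning event gives 30/23.
E[X | Y ≥ 8] = (30/23) / (15/46) = 4.

4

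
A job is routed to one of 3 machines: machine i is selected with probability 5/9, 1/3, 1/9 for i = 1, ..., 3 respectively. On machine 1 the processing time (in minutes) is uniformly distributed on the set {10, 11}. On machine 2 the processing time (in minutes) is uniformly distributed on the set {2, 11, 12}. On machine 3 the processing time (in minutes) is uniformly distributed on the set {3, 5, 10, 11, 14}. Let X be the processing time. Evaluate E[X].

E[X | machine 1] = (10+11)/2 = 21/2.
E[X | machine 2] = (2+11+12)/3 = 25/3.
E[X | machine 3] = (3+5+10+11+14)/5 = 43/5.
By the law of total expectation,
E[X] = (5/9)·(21/2) + (1/3)·(25/3) + (1/9)·(43/5) = 287/30.

287/30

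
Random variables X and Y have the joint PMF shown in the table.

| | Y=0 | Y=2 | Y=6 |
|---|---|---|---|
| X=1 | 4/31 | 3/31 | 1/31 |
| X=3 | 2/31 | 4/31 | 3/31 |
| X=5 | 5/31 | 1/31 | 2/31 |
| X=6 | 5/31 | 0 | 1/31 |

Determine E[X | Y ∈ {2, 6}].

46/15

P(Y ∈ {2, 6}) = 15/31.
Σ X·P over the event = 1·(3/31) + 1·(1/31) + 3·(4/31) + 3·(3/31) + 5·(1/31) + 5·(2/31) + 6·(1/31) = 46/31.
E[X | Y ∈ {2, 6}] = (46/31) / (15/31) = 46/15.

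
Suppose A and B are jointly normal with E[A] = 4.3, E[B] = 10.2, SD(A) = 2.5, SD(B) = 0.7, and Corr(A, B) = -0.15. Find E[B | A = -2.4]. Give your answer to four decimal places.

10.4814

The regression of B on A has slope ρ·σ_B/σ_A and passes through (μ_A, μ_B).
E[B | A=-2.4] = 10.2 + (-0.15)·(0.7/2.5)·(-2.4 − (4.3)) = 10.2 + (-0.042)·(-6.7) = 10.4814.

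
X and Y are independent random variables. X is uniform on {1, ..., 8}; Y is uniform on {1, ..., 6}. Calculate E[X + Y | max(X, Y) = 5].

70/9

Outcomes with max(X, Y) = 5: (1,5), (2,5), (3,5), (4,5), (5,1), (5,2), (5,3), (5,4), (5,5), each with probability 1/48.
E[X + Y | max(X, Y) = 5] = (6 + 7 + 8 + 9 + 6 + 7 + 8 + 9 + 10) / 9 = 70/9.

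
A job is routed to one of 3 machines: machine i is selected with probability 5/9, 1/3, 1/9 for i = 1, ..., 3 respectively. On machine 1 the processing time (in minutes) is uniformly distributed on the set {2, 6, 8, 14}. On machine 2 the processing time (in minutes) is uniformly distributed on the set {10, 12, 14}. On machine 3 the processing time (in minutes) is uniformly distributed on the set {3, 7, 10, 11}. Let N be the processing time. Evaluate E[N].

E[N | machine 1] = (2+6+8+14)/4 = 15/2.
E[N | machine 2] = (10+12+14)/3 = 12.
E[N | machine 3] = (3+7+10+11)/4 = 31/4.
E[N] = (5/9)·(15/2) + (1/3)·(12) + (1/9)·(31/4) = 325/36.

325/36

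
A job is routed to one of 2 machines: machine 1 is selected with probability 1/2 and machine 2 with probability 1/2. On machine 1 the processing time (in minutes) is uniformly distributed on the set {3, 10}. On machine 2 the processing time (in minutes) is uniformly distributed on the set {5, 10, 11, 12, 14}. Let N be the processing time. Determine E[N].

169/20

E[N | machine 1] = (3+10)/2 = 13/2.
E[N | machine 2] = (5+10+11+12+14)/5 = 52/5.
By the law of total expectation,
E[N] = (1/2)·(13/2) + (1/2)·(52/5) = 169/20.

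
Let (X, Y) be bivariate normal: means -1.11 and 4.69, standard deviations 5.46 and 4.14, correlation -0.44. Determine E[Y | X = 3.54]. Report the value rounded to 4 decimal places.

E[Y | X=x] = μ_Y + ρ(σ_Y/σ_X)(x − μ_X) for jointly normal variables.
E[Y | X=3.54] = 4.69 + (-0.44)·(4.14/5.46)·(3.54 − (-1.11)) = 4.69 + (-0.33363)·(4.65) = 3.1386.

3.1386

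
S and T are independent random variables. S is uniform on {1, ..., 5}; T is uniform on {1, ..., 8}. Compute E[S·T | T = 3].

9

Outcomes with T = 3: (1,3), (2,3), (3,3), (4,3), (5,3), each with probability 1/40.
E[S·T | T = 3] = (3 + 6 + 9 + 12 + 15) / 5 = 9.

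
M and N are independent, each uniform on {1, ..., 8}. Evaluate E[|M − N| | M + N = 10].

24/7

Outcomes with M + N = 10: (2,8), (3,7), (4,6), (5,5), (6,4), (7,3), (8,2), each with probability 1/64.
E[|M − N| | M + N = 10] = (6 + 4 + 2 + 0 + 2 + 4 + 6) / 7 = 24/7.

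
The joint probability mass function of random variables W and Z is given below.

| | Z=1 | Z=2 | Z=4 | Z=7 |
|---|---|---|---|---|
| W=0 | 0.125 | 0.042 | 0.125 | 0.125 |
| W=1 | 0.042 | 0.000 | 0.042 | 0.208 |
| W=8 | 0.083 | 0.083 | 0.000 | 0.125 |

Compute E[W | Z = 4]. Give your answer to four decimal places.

P(Z = 4) = 0.167.
Σ W·P over the event = 0·(0.125) + 1·(0.042) = 0.042.
E[W | Z = 4] = (0.042) / (0.167) = 0.2515.

0.2515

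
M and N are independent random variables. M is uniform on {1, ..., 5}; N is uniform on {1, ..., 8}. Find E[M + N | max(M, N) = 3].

P(max(M, N) = 3) = 1/8.
Summing (M+N)·P(x,y) over outcomes with max(M, N) = 3 gives 3/5.
E[M + N | max(M, N) = 3] = (3/5) / (1/8) = 24/5.

24/5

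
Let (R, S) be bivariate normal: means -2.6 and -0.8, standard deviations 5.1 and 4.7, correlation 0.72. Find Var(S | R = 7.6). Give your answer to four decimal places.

10.6385

For a bivariate normal, Var(S | R=x) = σ_S²(1 − ρ²).
Var(S | R=7.6) = (4.7)²·(1 − (0.72)²) = 22.09·0.4816 = 10.6385.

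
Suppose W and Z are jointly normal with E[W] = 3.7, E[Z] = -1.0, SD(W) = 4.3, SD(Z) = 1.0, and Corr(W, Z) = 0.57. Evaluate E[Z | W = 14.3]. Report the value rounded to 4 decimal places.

0.4051

E[Z | W=x] = μ_Z + ρ(σ_Z/σ_W)(x − μ_W) for jointly normal variables.
E[Z | W=14.3] = -1.0 + (0.57)·(1.0/4.3)·(14.3 − (3.7)) = -1.0 + (0.13256)·(10.6) = 0.4051.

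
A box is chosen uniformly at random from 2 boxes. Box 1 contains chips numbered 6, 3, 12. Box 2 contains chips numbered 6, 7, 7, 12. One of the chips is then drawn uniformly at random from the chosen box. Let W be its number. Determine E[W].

E[W | box 1] = (6+3+12)/3 = 7.
E[W | box 2] = (6+7+7+12)/4 = 8.
By the law of total expectation,
E[W] = (1/2)·(7) + (1/2)·(8) = 15/2.

15/2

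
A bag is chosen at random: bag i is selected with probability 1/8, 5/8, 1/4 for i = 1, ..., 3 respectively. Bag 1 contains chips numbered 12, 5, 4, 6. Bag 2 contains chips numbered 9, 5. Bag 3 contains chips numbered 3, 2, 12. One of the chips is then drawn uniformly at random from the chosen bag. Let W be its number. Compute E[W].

637/96

E[W | bag 1] = (12+5+4+6)/4 = 27/4.
E[W | bag 2] = (9+5)/2 = 7.
E[W | bag 3] = (3+2+12)/3 = 17/3.
E[W] = (1/8)·(27/4) + (5/8)·(7) + (1/4)·(17/3) = 637/96.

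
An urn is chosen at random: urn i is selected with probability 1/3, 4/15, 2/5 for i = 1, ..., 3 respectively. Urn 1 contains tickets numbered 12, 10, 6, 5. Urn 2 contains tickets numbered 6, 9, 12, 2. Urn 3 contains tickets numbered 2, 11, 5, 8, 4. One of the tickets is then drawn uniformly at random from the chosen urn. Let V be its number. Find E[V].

E[V | urn 1] = (12+10+6+5)/4 = 33/4.
E[V | urn 2] = (6+9+12+2)/4 = 29/4.
E[V | urn 3] = (2+11+5+8+4)/5 = 6.
By the law of total expectation,
E[V] = (1/3)·(33/4) + (4/15)·(29/4) + (2/5)·(6) = 85/12.

85/12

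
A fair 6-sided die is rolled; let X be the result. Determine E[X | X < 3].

3/2

Given X < 3, X is equally likely to be any of {1, 2}.
E[X | X < 3] = (1 + 2) / 2 = 3/2.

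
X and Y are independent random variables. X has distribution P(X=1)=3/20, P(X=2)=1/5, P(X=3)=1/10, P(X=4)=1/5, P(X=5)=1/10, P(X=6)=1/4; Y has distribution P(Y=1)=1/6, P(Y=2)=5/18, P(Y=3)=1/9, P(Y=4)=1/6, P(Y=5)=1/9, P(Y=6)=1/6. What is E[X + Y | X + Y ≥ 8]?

1392/149

P(X + Y ≥ 8) = 149/360.
Summing (X+Y)·P(x,y) over outcomes with X + Y ≥ 8 gives 58/15.
E[X + Y | X + Y ≥ 8] = (58/15) / (149/360) = 1392/149.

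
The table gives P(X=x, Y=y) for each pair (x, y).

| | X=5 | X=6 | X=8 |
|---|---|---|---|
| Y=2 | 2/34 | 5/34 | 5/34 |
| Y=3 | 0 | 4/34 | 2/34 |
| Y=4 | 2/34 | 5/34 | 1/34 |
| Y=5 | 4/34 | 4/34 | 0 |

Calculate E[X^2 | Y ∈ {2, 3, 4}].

P(Y ∈ {2, 3, 4}) = 13/17.
Σ X^2·P over the event = 25·(2/34) + 25·(2/34) + 36·(5/34) + 36·(4/34) + 36·(5/34) + 64·(5/34) + 64·(2/34) + 64·(1/34) = 558/17.
E[X^2 | Y ∈ {2, 3, 4}] = (558/17) / (13/17) = 558/13.

558/13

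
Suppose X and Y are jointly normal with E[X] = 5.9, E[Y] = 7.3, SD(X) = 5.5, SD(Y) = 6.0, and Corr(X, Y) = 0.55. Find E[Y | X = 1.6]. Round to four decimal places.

The regression of Y on X has slope ρ·σ_Y/σ_X and passes through (μ_X, μ_Y).
E[Y | X=1.6] = 7.3 + (0.55)·(6.0/5.5)·(1.6 − (5.9)) = 7.3 + (0.6)·(-4.3) = 4.7200.

4.7200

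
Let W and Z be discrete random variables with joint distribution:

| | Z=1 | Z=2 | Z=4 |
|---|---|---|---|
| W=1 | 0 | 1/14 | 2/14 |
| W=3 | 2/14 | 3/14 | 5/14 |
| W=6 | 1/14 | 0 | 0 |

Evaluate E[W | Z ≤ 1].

P(Z ≤ 1) = 3/14.
Σ W·P over the event = 3·(2/14) + 6·(1/14) = 6/7.
E[W | Z ≤ 1] = (6/7) / (3/14) = 4.

4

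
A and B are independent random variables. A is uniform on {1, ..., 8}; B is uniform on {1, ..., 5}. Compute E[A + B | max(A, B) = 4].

Outcomes with max(A, B) = 4: (1,4), (2,4), (3,4), (4,1), (4,2), (4,3), (4,4), each with probability 1/40.
E[A + B | max(A, B) = 4] = (5 + 6 + 7 + 5 + 6 + 7 + 8) / 7 = 44/7.

44/7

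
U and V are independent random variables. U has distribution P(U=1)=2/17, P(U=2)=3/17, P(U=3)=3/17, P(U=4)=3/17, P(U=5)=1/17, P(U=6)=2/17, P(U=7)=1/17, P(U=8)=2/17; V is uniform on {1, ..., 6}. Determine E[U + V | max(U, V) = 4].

P(max(U, V) = 4) = 10/51.
Summing (U+V)·P(x,y) over outcomes with max(U, V) = 4 gives 127/102.
E[U + V | max(U, V) = 4] = (127/102) / (10/51) = 127/20.

127/20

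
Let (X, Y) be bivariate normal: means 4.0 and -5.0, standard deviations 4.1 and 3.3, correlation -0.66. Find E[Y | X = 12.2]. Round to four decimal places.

For a bivariate normal, E[Y | X=x] = μ_Y + ρ·(σ_Y/σ_X)·(x − μ_X).
E[Y | X=12.2] = -5.0 + (-0.66)·(3.3/4.1)·(12.2 − (4.0)) = -5.0 + (-0.53122)·(8.2) = -9.3560.

-9.3560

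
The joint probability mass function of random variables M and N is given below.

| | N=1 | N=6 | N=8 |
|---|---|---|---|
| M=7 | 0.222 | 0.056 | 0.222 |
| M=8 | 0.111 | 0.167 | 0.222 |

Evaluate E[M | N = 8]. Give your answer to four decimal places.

P(N = 8) = 0.444.
Σ M·P over the event = 7·(0.222) + 8·(0.222) = 3.330.
E[M | N = 8] = (3.330) / (0.444) = 7.5000.

7.5000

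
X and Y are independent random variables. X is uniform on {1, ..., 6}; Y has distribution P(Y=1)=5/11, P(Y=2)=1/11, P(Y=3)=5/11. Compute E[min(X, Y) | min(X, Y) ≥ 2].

P(min(X, Y) ≥ 2) = 5/11.
Summing min(X,Y)·P(x,y) over outcomes with min(X, Y) ≥ 2 gives 40/33.
E[min(X, Y) | min(X, Y) ≥ 2] = (40/33) / (5/11) = 8/3.

8/3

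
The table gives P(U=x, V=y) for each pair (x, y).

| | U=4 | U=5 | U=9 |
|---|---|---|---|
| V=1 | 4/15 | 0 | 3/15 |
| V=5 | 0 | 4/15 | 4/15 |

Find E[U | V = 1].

43/7

P(V = 1) = 7/15.
Σ U·P over the event = 4·(4/15) + 9·(3/15) = 43/15.
E[U | V = 1] = (43/15) / (7/15) = 43/7.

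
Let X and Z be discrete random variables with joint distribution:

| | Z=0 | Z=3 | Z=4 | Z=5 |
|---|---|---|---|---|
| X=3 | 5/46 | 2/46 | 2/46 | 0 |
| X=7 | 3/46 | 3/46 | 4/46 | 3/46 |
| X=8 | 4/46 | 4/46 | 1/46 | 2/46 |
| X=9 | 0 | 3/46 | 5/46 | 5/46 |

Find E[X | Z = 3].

43/6

P(Z = 3) = 6/23.
Σ X·P over the event = 3·(2/46) + 7·(3/46) + 8·(4/46) + 9·(3/46) = 43/23.
E[X | Z = 3] = (43/23) / (6/23) = 43/6.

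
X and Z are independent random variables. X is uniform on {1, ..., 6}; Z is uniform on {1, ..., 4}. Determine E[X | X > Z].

P(X > Z) = 7/12.
Summing X·P(x,y) over outcomes with X > Z gives 8/3.
E[X | X > Z] = (8/3) / (7/12) = 32/7.

32/7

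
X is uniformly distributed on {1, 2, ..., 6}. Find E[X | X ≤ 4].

Given X ≤ 4, X is equally likely to be any of {1, 2, 3, 4}.
E[X | X ≤ 4] = (1 + 2 + 3 + 4) / 4 = 5/2.

5/2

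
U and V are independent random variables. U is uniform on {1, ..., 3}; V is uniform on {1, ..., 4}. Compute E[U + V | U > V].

4

Outcomes with U > V: (2,1), (3,1), (3,2), each with probability 1/12.
E[U + V | U > V] = (3 + 4 + 5) / 3 = 4.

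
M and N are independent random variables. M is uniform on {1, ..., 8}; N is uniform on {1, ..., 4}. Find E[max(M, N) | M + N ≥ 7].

P(M + N ≥ 7) = 9/16.
Summing max(M,N)·P(x,y) over outcomes with M + N ≥ 7 gives 111/32.
E[max(M, N) | M + N ≥ 7] = (111/32) / (9/16) = 37/6.

37/6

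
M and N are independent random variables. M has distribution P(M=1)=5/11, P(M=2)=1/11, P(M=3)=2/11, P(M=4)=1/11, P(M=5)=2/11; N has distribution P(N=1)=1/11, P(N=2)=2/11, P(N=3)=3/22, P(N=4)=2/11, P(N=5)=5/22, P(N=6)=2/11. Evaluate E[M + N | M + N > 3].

P(M + N > 3) = 105/121.
Summing (M+N)·P(x,y) over outcomes with M + N > 3 gives 716/121.
E[M + N | M + N > 3] = (716/121) / (105/121) = 716/105.

716/105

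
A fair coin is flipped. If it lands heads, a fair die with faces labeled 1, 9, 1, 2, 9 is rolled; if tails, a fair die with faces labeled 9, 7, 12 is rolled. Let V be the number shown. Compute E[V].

E[V | heads] = (1+9+1+2+9)/5 = 22/5.
E[V | tails] = (9+7+12)/3 = 28/3.
E[V] = (1/2)·(22/5) + (1/2)·(28/3) = 103/15.

103/15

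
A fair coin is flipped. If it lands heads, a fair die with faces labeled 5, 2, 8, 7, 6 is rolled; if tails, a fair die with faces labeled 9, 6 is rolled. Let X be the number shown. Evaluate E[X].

E[X | heads] = (5+2+8+7+6)/5 = 28/5.
E[X | tails] = (9+6)/2 = 15/2.
By the law of total expectation,
E[X] = (1/2)·(28/5) + (1/2)·(15/2) = 131/20.

131/20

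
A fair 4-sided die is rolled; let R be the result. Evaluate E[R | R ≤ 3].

Given R ≤ 3, R is equally likely to be any of {1, 2, 3}.
E[R | R ≤ 3] = (1 + 2 + 3) / 3 = 2.

2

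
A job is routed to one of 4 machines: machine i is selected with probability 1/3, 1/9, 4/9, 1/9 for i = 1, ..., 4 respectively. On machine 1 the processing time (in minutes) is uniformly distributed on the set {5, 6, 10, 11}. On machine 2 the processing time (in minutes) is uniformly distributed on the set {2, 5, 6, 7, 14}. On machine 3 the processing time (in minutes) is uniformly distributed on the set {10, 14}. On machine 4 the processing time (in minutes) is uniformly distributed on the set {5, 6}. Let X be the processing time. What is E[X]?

E[X | machine 1] = (5+6+10+11)/4 = 8.
E[X | machine 2] = (2+5+6+7+14)/5 = 34/5.
E[X | machine 3] = (10+14)/2 = 12.
E[X | machine 4] = (5+6)/2 = 11/2.
By the law of total expectation,
E[X] = (1/3)·(8) + (1/9)·(34/5) + (4/9)·(12) + (1/9)·(11/2) = 281/30.

281/30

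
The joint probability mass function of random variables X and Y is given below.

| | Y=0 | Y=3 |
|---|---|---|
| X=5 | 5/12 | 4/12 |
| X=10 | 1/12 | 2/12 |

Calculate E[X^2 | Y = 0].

75/2

P(Y = 0) = 1/2.
Σ X^2·P over the event = 25·(5/12) + 100·(1/12) = 75/4.
E[X^2 | Y = 0] = (75/4) / (1/2) = 75/2.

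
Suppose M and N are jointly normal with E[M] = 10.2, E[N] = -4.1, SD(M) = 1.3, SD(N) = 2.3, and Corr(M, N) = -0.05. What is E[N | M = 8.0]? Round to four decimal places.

-3.9054

E[N | M=x] = μ_N + ρ(σ_N/σ_M)(x − μ_M) for jointly normal variables.
E[N | M=8.0] = -4.1 + (-0.05)·(2.3/1.3)·(8.0 − (10.2)) = -4.1 + (-0.088462)·(-2.2) = -3.9054.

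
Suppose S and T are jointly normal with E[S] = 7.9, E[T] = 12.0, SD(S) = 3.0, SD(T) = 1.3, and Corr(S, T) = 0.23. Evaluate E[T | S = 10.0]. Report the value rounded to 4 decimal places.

The regression of T on S has slope ρ·σ_T/σ_S and passes through (μ_S, μ_T).
E[T | S=10.0] = 12.0 + (0.23)·(1.3/3.0)·(10.0 − (7.9)) = 12.0 + (0.099667)·(2.1) = 12.2093.

12.2093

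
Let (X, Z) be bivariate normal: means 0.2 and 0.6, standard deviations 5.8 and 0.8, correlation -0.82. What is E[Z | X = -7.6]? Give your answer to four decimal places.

E[Z | X=x] = μ_Z + ρ(σ_Z/σ_X)(x − μ_X) for jointly normal variables.
E[Z | X=-7.6] = 0.6 + (-0.82)·(0.8/5.8)·(-7.6 − (0.2)) = 0.6 + (-0.1131)·(-7.8) = 1.4822.

1.4822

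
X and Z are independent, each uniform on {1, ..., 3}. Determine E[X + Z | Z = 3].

Outcomes with Z = 3: (1,3), (2,3), (3,3), each with probability 1/9.
E[X + Z | Z = 3] = (4 + 5 + 6) / 3 = 5.

5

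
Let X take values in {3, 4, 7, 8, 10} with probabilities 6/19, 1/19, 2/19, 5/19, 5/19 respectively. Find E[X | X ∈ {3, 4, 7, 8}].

38/7

P(X ∈ {3, 4, 7, 8}) = 14/19.
Σ over the event: 3·6/19 + 4·1/19 + 7·2/19 + 8·5/19 = 4.
E[X | X ∈ {3, 4, 7, 8}] = (4) / (14/19) = 38/7.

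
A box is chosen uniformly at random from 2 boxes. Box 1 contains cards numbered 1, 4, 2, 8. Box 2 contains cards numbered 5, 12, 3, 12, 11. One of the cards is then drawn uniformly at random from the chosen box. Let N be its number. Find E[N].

247/40

E[N | box 1] = (1+4+2+8)/4 = 15/4.
E[N | box 2] = (5+12+3+12+11)/5 = 43/5.
By the law of total expectation,
E[N] = (1/2)·(15/4) + (1/2)·(43/5) = 247/40.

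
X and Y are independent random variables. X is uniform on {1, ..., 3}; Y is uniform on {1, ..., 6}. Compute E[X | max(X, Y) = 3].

12/5

Outcomes with max(X, Y) = 3: (1,3), (2,3), (3,1), (3,2), (3,3), each with probability 1/18.
E[X | max(X, Y) = 3] = (1 + 2 + 3 + 3 + 3) / 5 = 12/5.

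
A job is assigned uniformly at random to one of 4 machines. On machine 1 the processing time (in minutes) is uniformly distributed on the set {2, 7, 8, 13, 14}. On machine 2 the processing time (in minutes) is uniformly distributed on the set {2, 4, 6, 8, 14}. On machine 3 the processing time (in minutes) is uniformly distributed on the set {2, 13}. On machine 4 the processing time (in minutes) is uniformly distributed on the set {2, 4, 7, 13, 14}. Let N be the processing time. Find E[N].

311/40

E[N | machine 1] = (2+7+8+13+14)/5 = 44/5.
E[N | machine 2] = (2+4+6+8+14)/5 = 34/5.
E[N | machine 3] = (2+13)/2 = 15/2.
E[N | machine 4] = (2+4+7+13+14)/5 = 8.
E[N] = (1/4)·(44/5) + (1/4)·(34/5) + (1/4)·(15/2) + (1/4)·(8) = 311/40.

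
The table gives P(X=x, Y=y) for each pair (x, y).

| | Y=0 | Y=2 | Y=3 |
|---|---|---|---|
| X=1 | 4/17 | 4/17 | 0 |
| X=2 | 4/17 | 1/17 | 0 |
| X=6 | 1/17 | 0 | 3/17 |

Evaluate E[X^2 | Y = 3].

36

P(Y = 3) = 3/17.
Σ X^2·P over the event = 36·(3/17) = 108/17.
E[X^2 | Y = 3] = (108/17) / (3/17) = 36.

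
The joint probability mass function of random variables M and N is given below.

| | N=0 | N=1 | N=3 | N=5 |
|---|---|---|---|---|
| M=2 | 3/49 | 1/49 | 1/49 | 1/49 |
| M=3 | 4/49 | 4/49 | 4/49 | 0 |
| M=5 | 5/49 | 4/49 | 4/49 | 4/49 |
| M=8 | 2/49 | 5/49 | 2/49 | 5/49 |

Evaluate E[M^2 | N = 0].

P(N = 0) = 2/7.
Σ M^2·P over the event = 4·(3/49) + 9·(4/49) + 25·(5/49) + 64·(2/49) = 43/7.
E[M^2 | N = 0] = (43/7) / (2/7) = 43/2.

43/2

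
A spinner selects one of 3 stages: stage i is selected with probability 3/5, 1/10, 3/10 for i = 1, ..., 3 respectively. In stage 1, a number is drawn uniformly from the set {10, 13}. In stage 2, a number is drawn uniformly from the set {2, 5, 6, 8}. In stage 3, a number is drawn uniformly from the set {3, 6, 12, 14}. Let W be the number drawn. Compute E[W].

201/20

E[W | stage 1] = (10+13)/2 = 23/2.
E[W | stage 2] = (2+5+6+8)/4 = 21/4.
E[W | stage 3] = (3+6+12+14)/4 = 35/4.
By the law of total expectation,
E[W] = (3/5)·(23/2) + (1/10)·(21/4) + (3/10)·(35/4) = 201/20.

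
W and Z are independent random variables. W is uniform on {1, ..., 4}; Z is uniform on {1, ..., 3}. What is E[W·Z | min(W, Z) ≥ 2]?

Outcomes with min(W, Z) ≥ 2: (2,2), (2,3), (3,2), (3,3), (4,2), (4,3), each with probability 1/12.
E[W·Z | min(W, Z) ≥ 2] = (4 + 6 + 6 + 9 + 8 + 12) / 6 = 15/2.

15/2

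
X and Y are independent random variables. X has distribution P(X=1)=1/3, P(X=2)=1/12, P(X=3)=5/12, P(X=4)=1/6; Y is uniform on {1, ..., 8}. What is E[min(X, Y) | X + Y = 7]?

9/4

P(X + Y = 7) = 1/8.
Summing min(X,Y)·P(x,y) over outcomes with X + Y = 7 gives 9/32.
E[min(X, Y) | X + Y = 7] = (9/32) / (1/8) = 9/4.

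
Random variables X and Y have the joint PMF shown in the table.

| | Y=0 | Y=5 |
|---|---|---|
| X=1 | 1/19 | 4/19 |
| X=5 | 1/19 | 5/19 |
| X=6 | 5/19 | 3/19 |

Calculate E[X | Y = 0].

36/7

P(Y = 0) = 7/19.
Σ X·P over the event = 1·(1/19) + 5·(1/19) + 6·(5/19) = 36/19.
E[X | Y = 0] = (36/19) / (7/19) = 36/7.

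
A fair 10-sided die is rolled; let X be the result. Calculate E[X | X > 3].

Given X > 3, X is equally likely to be any of {4, 5, 6, 7, 8, 9, 10}.
E[X | X > 3] = (4 + 5 + 6 + 7 + 8 + 9 + 10) / 7 = 7.

7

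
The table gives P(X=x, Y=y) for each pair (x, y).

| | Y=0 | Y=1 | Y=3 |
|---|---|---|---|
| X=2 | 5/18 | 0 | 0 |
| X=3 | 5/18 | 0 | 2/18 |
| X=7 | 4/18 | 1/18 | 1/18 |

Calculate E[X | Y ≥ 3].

P(Y ≥ 3) = 1/6.
Summing X·P(X=x,Y=y) over the conditioning event gives 13/18.
E[X | Y ≥ 3] = (13/18) / (1/6) = 13/3.

13/3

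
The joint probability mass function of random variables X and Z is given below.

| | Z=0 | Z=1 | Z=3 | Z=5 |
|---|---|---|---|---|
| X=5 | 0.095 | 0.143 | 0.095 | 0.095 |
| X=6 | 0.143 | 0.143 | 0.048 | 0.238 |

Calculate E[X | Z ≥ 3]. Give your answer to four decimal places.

P(Z ≥ 3) = 0.476.
Σ X·P over the event = 5·(0.095) + 5·(0.095) + 6·(0.048) + 6·(0.238) = 2.666.
E[X | Z ≥ 3] = (2.666) / (0.476) = 5.6008.

5.6008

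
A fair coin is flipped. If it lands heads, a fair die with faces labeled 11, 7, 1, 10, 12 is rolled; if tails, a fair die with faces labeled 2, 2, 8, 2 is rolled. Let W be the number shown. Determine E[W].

117/20

E[W | heads] = (11+7+1+10+12)/5 = 41/5.
E[W | tails] = (2+2+8+2)/4 = 7/2.
By the law of total expectation,
E[W] = (1/2)·(41/5) + (1/2)·(7/2) = 117/20.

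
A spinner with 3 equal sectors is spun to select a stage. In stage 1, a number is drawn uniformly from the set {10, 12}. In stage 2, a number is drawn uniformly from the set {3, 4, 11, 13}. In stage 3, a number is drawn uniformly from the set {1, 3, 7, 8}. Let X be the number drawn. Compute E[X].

E[X | stage 1] = (10+12)/2 = 11.
E[X | stage 2] = (3+4+11+13)/4 = 31/4.
E[X | stage 3] = (1+3+7+8)/4 = 19/4.
By the law of total expectation,
E[X] = (1/3)·(11) + (1/3)·(31/4) + (1/3)·(19/4) = 47/6.

47/6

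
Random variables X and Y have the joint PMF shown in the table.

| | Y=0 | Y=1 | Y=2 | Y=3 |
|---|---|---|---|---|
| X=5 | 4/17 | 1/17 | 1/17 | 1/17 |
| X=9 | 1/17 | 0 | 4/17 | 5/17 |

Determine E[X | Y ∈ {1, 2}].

23/3

P(Y ∈ {1, 2}) = 6/17.
Σ X·P over the event = 5·(1/17) + 5·(1/17) + 9·(4/17) = 46/17.
E[X | Y ∈ {1, 2}] = (46/17) / (6/17) = 23/3.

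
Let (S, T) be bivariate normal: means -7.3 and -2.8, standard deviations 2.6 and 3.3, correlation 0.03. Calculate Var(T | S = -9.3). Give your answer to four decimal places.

10.8802

Var(T | S=x) = (1 − ρ²)·σ_T².
Var(T | S=-9.3) = (3.3)²·(1 − (0.03)²) = 10.89·0.9991 = 10.8802.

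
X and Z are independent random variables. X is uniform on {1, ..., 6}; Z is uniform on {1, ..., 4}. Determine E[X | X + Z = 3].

P(X + Z = 3) = 1/12.
Summing X·P(x,y) over outcomes with X + Z = 3 gives 1/8.
E[X | X + Z = 3] = (1/8) / (1/12) = 3/2.

3/2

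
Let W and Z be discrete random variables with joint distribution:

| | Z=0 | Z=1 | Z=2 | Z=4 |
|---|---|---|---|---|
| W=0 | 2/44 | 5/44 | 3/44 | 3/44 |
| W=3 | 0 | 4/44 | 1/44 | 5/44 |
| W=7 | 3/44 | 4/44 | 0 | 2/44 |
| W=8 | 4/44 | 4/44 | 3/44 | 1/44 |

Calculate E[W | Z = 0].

P(Z = 0) = 9/44.
Σ W·P over the event = 0·(2/44) + 7·(3/44) + 8·(4/44) = 53/44.
E[W | Z = 0] = (53/44) / (9/44) = 53/9.

53/9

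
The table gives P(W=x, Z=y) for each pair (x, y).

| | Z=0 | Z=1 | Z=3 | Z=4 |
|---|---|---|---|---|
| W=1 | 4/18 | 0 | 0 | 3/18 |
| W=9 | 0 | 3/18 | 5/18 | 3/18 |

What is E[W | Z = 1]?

P(Z = 1) = 1/6.
Σ W·P over the event = 9·(3/18) = 3/2.
E[W | Z = 1] = (3/2) / (1/6) = 9.

9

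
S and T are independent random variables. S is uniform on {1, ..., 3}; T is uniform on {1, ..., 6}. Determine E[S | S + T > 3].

P(S + T > 3) = 5/6.
Summing S·P(x,y) over outcomes with S + T > 3 gives 16/9.
E[S | S + T > 3] = (16/9) / (5/6) = 32/15.

32/15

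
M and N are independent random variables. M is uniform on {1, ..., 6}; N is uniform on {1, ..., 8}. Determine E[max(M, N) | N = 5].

31/6

Outcomes with N = 5: (1,5), (2,5), (3,5), (4,5), (5,5), (6,5), each with probability 1/48.
E[max(M, N) | N = 5] = (5 + 5 + 5 + 5 + 5 + 6) / 6 = 31/6.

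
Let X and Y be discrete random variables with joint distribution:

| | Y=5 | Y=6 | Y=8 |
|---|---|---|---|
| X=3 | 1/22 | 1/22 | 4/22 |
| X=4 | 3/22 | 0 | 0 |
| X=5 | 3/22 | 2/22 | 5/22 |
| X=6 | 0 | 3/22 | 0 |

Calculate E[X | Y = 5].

P(Y = 5) = 7/22.
Σ X·P over the event = 3·(1/22) + 4·(3/22) + 5·(3/22) = 15/11.
E[X | Y = 5] = (15/11) / (7/22) = 30/7.

30/7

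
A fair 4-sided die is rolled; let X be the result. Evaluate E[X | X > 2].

Given X > 2, X is equally likely to be any of {3, 4}.
E[X | X > 2] = (3 + 4) / 2 = 7/2.

7/2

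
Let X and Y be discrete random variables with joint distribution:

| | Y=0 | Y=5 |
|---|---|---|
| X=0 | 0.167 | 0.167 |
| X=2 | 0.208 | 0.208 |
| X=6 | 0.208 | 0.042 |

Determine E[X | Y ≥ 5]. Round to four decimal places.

P(Y ≥ 5) = 0.417.
Σ X·P over the event = 0·(0.167) + 2·(0.208) + 6·(0.042) = 0.668.
E[X | Y ≥ 5] = (0.668) / (0.417) = 1.6019.

1.6019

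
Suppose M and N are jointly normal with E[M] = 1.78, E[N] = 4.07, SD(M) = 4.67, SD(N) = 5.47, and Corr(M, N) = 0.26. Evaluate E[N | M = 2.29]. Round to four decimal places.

4.2253

The regression of N on M has slope ρ·σ_N/σ_M and passes through (μ_M, μ_N).
E[N | M=2.29] = 4.07 + (0.26)·(5.47/4.67)·(2.29 − (1.78)) = 4.07 + (0.30454)·(0.51) = 4.2253.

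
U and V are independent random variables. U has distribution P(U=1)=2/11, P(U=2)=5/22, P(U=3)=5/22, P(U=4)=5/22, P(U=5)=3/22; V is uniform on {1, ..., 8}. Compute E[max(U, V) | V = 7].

7

P(V = 7) = 1/8.
Summing max(U,V)·P(x,y) over outcomes with V = 7 gives 7/8.
E[max(U, V) | V = 7] = (7/8) / (1/8) = 7.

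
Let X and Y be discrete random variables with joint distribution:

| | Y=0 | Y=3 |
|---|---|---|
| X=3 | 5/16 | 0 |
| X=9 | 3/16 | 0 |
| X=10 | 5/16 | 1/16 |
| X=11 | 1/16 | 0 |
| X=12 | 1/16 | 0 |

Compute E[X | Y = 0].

23/3

P(Y = 0) = 15/16.
Σ X·P over the event = 3·(5/16) + 9·(3/16) + 10·(5/16) + 11·(1/16) + 12·(1/16) = 115/16.
E[X | Y = 0] = (115/16) / (15/16) = 23/3.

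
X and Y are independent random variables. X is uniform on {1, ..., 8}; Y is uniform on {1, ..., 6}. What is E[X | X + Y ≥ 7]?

181/33

P(X + Y ≥ 7) = 11/16.
Summing X·P(x,y) over outcomes with X + Y ≥ 7 gives 181/48.
E[X | X + Y ≥ 7] = (181/48) / (11/16) = 181/33.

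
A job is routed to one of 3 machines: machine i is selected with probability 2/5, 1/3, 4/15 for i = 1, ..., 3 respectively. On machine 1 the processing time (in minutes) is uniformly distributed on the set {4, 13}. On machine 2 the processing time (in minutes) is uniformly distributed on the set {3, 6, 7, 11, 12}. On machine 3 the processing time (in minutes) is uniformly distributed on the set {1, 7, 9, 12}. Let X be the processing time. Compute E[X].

E[X | machine 1] = (4+13)/2 = 17/2.
E[X | machine 2] = (3+6+7+11+12)/5 = 39/5.
E[X | machine 3] = (1+7+9+12)/4 = 29/4.
By the law of total expectation,
E[X] = (2/5)·(17/2) + (1/3)·(39/5) + (4/15)·(29/4) = 119/15.

119/15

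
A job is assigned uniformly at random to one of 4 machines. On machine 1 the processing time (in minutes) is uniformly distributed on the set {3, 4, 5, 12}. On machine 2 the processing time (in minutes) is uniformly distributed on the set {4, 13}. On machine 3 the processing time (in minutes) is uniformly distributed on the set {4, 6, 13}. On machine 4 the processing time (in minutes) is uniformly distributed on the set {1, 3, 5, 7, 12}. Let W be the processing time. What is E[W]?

E[W | machine 1] = (3+4+5+12)/4 = 6.
E[W | machine 2] = (4+13)/2 = 17/2.
E[W | machine 3] = (4+6+13)/3 = 23/3.
E[W | machine 4] = (1+3+5+7+12)/5 = 28/5.
E[W] = (1/4)·(6) + (1/4)·(17/2) + (1/4)·(23/3) + (1/4)·(28/5) = 833/120.

833/120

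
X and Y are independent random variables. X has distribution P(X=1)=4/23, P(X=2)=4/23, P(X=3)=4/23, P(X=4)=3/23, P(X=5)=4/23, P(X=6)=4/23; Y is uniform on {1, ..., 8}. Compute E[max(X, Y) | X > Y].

268/57

P(X > Y) = 57/184.
Summing max(X,Y)·P(x,y) over outcomes with X > Y gives 67/46.
E[max(X, Y) | X > Y] = (67/46) / (57/184) = 268/57.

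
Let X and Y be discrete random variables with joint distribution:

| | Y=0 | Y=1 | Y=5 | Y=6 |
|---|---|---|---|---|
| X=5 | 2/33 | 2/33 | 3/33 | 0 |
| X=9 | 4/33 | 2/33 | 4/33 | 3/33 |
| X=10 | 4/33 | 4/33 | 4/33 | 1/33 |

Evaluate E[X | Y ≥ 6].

P(Y ≥ 6) = 4/33.
Summing X·P(X=x,Y=y) over the conditioning event gives 37/33.
E[X | Y ≥ 6] = (37/33) / (4/33) = 37/4.

37/4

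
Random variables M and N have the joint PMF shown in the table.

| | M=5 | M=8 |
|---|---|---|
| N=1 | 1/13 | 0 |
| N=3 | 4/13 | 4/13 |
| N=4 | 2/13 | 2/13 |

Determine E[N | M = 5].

P(M = 5) = 7/13.
Σ N·P over the event = 1·(1/13) + 3·(4/13) + 4·(2/13) = 21/13.
E[N | M = 5] = (21/13) / (7/13) = 3.

3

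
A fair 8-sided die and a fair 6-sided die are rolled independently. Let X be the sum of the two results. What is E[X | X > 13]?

14

P(X > 13) = 1/48.
Σ over the event: 14·1/48 = 7/24.
E[X | X > 13] = (7/24) / (1/48) = 14.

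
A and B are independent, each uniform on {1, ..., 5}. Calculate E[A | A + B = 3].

3/2

Outcomes with A + B = 3: (1,2), (2,1), each with probability 1/25.
E[A | A + B = 3] = (1 + 2) / 2 = 3/2.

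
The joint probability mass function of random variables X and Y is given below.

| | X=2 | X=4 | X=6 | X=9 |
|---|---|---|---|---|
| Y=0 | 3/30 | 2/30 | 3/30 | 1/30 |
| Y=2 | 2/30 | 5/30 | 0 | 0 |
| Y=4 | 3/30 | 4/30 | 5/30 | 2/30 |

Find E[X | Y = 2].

P(Y = 2) = 7/30.
Σ X·P over the event = 2·(2/30) + 4·(5/30) = 4/5.
E[X | Y = 2] = (4/5) / (7/30) = 24/7.

24/7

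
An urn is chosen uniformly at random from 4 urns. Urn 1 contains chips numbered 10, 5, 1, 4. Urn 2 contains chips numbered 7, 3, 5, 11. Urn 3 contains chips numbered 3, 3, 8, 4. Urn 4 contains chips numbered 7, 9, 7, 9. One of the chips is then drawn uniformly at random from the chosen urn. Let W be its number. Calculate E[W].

E[W | urn 1] = (10+5+1+4)/4 = 5.
E[W | urn 2] = (7+3+5+11)/4 = 13/2.
E[W | urn 3] = (3+3+8+4)/4 = 9/2.
E[W | urn 4] = (7+9+7+9)/4 = 8.
By the law of total expectation,
E[W] = (1/4)·(5) + (1/4)·(13/2) + (1/4)·(9/2) + (1/4)·(8) = 6.

6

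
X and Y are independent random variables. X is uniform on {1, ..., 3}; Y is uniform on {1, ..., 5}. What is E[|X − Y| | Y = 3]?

1

Outcomes with Y = 3: (1,3), (2,3), (3,3), each with probability 1/15.
E[|X − Y| | Y = 3] = (2 + 1 + 0) / 3 = 1.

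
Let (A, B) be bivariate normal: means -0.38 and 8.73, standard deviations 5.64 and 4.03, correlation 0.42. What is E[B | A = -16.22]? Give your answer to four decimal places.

For a bivariate normal, E[B | A=x] = μ_B + ρ·(σ_B/σ_A)·(x − μ_A).
E[B | A=-16.22] = 8.73 + (0.42)·(4.03/5.64)·(-16.22 − (-0.38)) = 8.73 + (0.30011)·(-15.84) = 3.9763.

3.9763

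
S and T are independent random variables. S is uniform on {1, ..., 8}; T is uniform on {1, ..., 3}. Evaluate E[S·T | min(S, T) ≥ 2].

25/2

P(min(S, T) ≥ 2) = 7/12.
Summing ST·P(x,y) over outcomes with min(S, T) ≥ 2 gives 175/24.
E[S·T | min(S, T) ≥ 2] = (175/24) / (7/12) = 25/2.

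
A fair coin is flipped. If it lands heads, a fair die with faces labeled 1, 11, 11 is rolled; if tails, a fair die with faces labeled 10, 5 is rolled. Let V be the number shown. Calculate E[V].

E[V | heads] = (1+11+11)/3 = 23/3.
E[V | tails] = (10+5)/2 = 15/2.
By the law of total expectation,
E[V] = (1/2)·(23/3) + (1/2)·(15/2) = 91/12.

91/12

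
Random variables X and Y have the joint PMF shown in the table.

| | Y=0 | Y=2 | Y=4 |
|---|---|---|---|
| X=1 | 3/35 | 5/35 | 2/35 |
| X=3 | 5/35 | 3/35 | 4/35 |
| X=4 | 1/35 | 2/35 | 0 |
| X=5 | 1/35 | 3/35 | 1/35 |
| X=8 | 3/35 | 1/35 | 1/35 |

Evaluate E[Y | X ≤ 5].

P(X ≤ 5) = 6/7.
Summing Y·P(X=x,Y=y) over the conditioning event gives 54/35.
E[Y | X ≤ 5] = (54/35) / (6/7) = 9/5.

9/5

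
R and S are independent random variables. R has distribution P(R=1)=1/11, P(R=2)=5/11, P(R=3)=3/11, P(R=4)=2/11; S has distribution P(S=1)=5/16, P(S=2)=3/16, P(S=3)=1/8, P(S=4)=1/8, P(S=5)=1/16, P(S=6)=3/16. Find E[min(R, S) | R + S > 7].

P(R + S > 7) = 39/176.
Summing min(R,S)·P(x,y) over outcomes with R + S > 7 gives 57/88.
E[min(R, S) | R + S > 7] = (57/88) / (39/176) = 38/13.

38/13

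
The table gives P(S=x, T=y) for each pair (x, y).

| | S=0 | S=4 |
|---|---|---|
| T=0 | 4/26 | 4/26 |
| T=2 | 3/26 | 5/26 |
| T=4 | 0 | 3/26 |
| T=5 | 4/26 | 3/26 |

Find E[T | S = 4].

37/15

P(S = 4) = 15/26.
Σ T·P over the event = 0·(4/26) + 2·(5/26) + 4·(3/26) + 5·(3/26) = 37/26.
E[T | S = 4] = (37/26) / (15/26) = 37/15.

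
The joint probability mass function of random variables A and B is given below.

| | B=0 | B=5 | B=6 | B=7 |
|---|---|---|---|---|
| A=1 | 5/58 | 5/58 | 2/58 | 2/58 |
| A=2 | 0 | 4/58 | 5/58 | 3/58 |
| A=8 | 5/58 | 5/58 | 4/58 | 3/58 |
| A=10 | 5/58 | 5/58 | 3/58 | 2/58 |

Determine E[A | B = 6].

37/7

P(B = 6) = 7/29.
Σ A·P over the event = 1·(2/58) + 2·(5/58) + 8·(4/58) + 10·(3/58) = 37/29.
E[A | B = 6] = (37/29) / (7/29) = 37/7.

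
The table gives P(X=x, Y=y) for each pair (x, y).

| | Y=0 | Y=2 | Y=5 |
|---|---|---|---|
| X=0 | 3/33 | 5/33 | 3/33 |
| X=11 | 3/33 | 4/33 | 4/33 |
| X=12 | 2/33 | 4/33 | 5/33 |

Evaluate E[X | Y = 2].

92/13

P(Y = 2) = 13/33.
Σ X·P over the event = 0·(5/33) + 11·(4/33) + 12·(4/33) = 92/33.
E[X | Y = 2] = (92/33) / (13/33) = 92/13.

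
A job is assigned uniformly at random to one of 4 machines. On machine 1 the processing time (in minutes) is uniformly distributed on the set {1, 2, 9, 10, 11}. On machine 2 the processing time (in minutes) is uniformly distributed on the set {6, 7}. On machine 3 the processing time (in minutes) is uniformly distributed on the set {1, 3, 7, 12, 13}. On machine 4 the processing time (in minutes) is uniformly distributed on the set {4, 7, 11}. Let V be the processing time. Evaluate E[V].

829/120

E[V | machine 1] = (1+2+9+10+11)/5 = 33/5.
E[V | machine 2] = (6+7)/2 = 13/2.
E[V | machine 3] = (1+3+7+12+13)/5 = 36/5.
E[V | machine 4] = (4+7+11)/3 = 22/3.
E[V] = (1/4)·(33/5) + (1/4)·(13/2) + (1/4)·(36/5) + (1/4)·(22/3) = 829/120.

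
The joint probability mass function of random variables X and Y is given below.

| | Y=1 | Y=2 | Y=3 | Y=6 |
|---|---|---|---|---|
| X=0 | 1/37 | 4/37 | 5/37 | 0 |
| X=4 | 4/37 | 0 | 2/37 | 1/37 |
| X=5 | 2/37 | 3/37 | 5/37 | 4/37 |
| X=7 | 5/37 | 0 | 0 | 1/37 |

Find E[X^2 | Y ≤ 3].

591/31

P(Y ≤ 3) = 31/37.
Summing X^2·P(X=x,Y=y) over the conditioning event gives 591/37.
E[X^2 | Y ≤ 3] = (591/37) / (31/37) = 591/31.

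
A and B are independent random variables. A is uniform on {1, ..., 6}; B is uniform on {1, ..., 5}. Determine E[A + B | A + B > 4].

175/24

P(A + B > 4) = 4/5.
Summing (A+B)·P(x,y) over outcomes with A + B > 4 gives 35/6.
E[A + B | A + B > 4] = (35/6) / (4/5) = 175/24.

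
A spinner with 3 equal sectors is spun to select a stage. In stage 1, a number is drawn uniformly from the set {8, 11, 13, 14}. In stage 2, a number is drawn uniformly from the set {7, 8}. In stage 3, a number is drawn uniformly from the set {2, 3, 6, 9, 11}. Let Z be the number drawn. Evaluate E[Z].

E[Z | stage 1] = (8+11+13+14)/4 = 23/2.
E[Z | stage 2] = (7+8)/2 = 15/2.
E[Z | stage 3] = (2+3+6+9+11)/5 = 31/5.
E[Z] = (1/3)·(23/2) + (1/3)·(15/2) + (1/3)·(31/5) = 42/5.

42/5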